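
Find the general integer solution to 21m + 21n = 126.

Step 1: Compute gcd(21, 21) = 21.
Since 21 divides 126, solutions exist.

Step 2: Find a particular solution using extended Euclidean algorithm.
We get m₀ = 0, n₀ = 6.
Check: 21*0 + 21*6 = 126 = 126 ✓

Step 3: Write the general solution.
m = 0 + (21/21)t = 0 + 1t
n = 6 - (21/21)t = 6 - 1t
for any integer t.

m = 0 + 1t, n = 6 - 1t for integer t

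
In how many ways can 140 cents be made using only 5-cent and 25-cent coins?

We need non-negative integers (x, y) with 5x + 25y = 140.
For each x from 0 to 28, check if (140 - 5x) is a non-negative multiple of 25.
Solutions (x, y): (3,5), (8,4), (13,3), (18,2), ...
Count: 6

6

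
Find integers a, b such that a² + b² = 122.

We need to find integers a, b > 0 such that a² + b² = 122.
Trying a = 1: b² = 122 - 1² = 122 - 1 = 121
b = 11
Check: 1² + 11² = 1 + 121 = 122 ✓

122 = 1² + 11²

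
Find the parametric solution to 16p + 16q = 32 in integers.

Step 1: Compute gcd(16, 16) = 16.
Since 16 divides 32, solutions exist.

Step 2: Find a particular solution using extended Euclidean algorithm.
We get p₀ = 0, q₀ = 2.
Check: 16*0 + 16*2 = 32 = 32 ✓

Step 3: Write the general solution.
p = 0 + (16/16)t = 0 + 1t
q = 2 - (16/16)t = 2 - 1t
for any integer t.

p = 0 + 1t, q = 2 - 1t for integer t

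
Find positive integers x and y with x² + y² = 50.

We need to find integers x, y > 0 such that x² + y² = 50.
Trying x = 1: y² = 50 - 1² = 50 - 1 = 49
y = 7
Check: 1² + 7² = 1 + 49 = 50 ✓

50 = 1² + 7²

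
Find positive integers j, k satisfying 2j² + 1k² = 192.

Try small values of j and check whether (192 - 2j²)/1 is a perfect square.
j = 8: 2·8² = 128, so 1k² = 192 - 128 = 64, giving k² = 64, k = 8.
Check: 2·8² + 1·8² = 128 + 64 = 192 ✓

j = 8, k = 8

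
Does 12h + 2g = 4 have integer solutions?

Step 1: Compute gcd(12, 2).
gcd(12, 2) = 2

Step 2: Check divisibility.
Does 2 divide 4? 4 = 2 x 2, so yes.

By the theorem on linear Diophantine equations, 12h + 2g = 4 has integer solutions if and only if gcd(12, 2) divides 4. Since 2 | 4, solutions exist.

Yes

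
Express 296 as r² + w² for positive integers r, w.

We need to find integers r, w > 0 such that r² + w² = 296.
Trying r = 10: w² = 296 - 10² = 296 - 100 = 196
w = 14
Check: 10² + 14² = 100 + 196 = 296 ✓

296 = 10² + 14²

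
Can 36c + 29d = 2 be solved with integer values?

Step 1: Compute gcd(36, 29).
gcd(36, 29) = 1

Step 2: Check divisibility.
Does 1 divide 2? 2 = 1 x 2, so yes.

By the theorem on linear Diophantine equations, 36c + 29d = 2 has integer solutions if and only if gcd(36, 29) divides 2. Since 1 | 2, solutions exist.

Yes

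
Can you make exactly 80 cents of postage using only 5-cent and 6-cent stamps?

We need non-negative x, y with 5x + 6y = 80.
gcd(5, 6) = 1 divides 80, so integer solutions exist.
Search for a non-negative one: x = 4 gives 6y = 80 - 20 = 60, so y = 10.
Check: 5·4 + 6·10 = 80 ✓

Yes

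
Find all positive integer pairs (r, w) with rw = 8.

The positive divisors of 8 are: 1, 2, 4, 8.
Each divisor d gives the pair (d, 8/d):
(1, 8), (2, 4), (4, 2), (8, 1)

(1, 8), (2, 4), (4, 2), (8, 1)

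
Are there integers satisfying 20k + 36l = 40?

Step 1: Compute gcd(20, 36).
gcd(20, 36) = 4

Step 2: Check divisibility.
Does 4 divide 40? 40 = 4 x 10, so yes.

By the theorem on linear Diophantine equations, 20k + 36l = 40 has integer solutions if and only if gcd(20, 36) divides 40. Since 4 | 40, solutions exist.

Yes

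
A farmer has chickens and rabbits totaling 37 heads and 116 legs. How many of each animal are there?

Let c = chickens, r = rabbits.
Heads: c + r = 37
Legs: 2c + 4r = 116
From the first equation, c = 37 - r. Substitute:
2(37 - r) + 4r = 116
74 + 2r = 116
r = (116 - 74)/2 = 21
c = 37 - 21 = 16

Chickens: 16, Rabbits: 21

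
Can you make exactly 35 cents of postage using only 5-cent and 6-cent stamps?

We need non-negative x, y with 5x + 6y = 35.
gcd(5, 6) = 1 divides 35, so integer solutions exist.
Search for a non-negative one: x = 1 gives 6y = 35 - 5 = 30, so y = 5.
Check: 5·1 + 6·5 = 35 ✓

Yes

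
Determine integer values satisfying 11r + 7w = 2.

Step 1: Check solvability.
gcd(11, 7) = 1
Since 1 divides 2, solutions exist.

Step 2: Apply extended Euclidean algorithm to find gcd.
We find integers such that 11*x0 + 7*y0 = 1

Step 3: Scale the particular solution.
Multiply by 2/1 = 2:
r = 4, w = -6

Step 4: Verify.
11*(4) + 7*(-6) = 2 = 2 ✓

r = 4, w = -6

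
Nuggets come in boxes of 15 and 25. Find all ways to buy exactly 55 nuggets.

We need non-negative integers (x, y) with 15x + 25y = 55.
For each x in 0..3, check if 55 - 15x is a non-negative multiple of 25.
x = 2: 25y = 25, y = 1 ✓

(2 boxes of 15, 1 boxes of 25)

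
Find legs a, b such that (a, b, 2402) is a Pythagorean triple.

We need a² + b² = 2402² = 5769604.
Trying: 98² + 2400² = 9604 + 5760000 = 5769604 ✓

(98, 2400, 2402)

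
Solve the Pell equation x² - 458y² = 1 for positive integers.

We seek the smallest positive integers (x, y) with x² - 458y² = 1, i.e., x² = 458y² + 1.
Try successive y values:
y = 1: x² = 458·1² + 1 = 459, not a perfect square
y = 2: x² = 458·2² + 1 = 1833, not a perfect square
y = 3: x² = 458·3² + 1 = 4123, not a perfect square
... continuing the search (or via continued fractions) ...
y = 1070: x² = 458·1070² + 1 = 524364201, x = 22899 ✓

Verify: 22899² - 458·1070² = 524364201 - 524364200 = 1 ✓

x = 22899, y = 1070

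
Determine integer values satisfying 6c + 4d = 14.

Step 1: Check solvability.
gcd(6, 4) = 2
Since 2 divides 14, solutions exist.

Step 2: Apply extended Euclidean algorithm to find gcd.
We find integers such that 6*x0 + 4*y0 = 2

Step 3: Scale the particular solution.
Multiply by 14/2 = 7:
c = 7, d = -7

Step 4: Verify.
6*(7) + 4*(-7) = 14 = 14 ✓

c = 7, d = -7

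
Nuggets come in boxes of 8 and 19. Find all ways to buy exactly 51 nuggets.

We need non-negative integers (x, y) with 8x + 19y = 51.
For each x in 0..6, check if 51 - 8x is a non-negative multiple of 19.
x = 4: 19y = 19, y = 1 ✓

(4 boxes of 8, 1 boxes of 19)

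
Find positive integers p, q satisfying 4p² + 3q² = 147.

Try small values of p and check whether (147 - 4p²)/3 is a perfect square.
p = 6: 4·6² = 144, so 3q² = 147 - 144 = 3, giving q² = 1, q = 1.
Check: 4·6² + 3·1² = 144 + 3 = 147 ✓

p = 6, q = 1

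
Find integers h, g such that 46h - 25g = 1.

Step 1: Check solvability.
gcd(46, 25) = 1
Since 1 divides 1, solutions exist.

Step 2: Apply extended Euclidean algorithm to find gcd.
We find integers such that 46*x0 + 25*y0 = 1

Step 3: Scale the particular solution.
Multiply by 1/1 = 1:
h = 6, g = 11

Step 4: Verify.
46*(6) - 25*(11) = 1 = 1 ✓

h = 6, g = 11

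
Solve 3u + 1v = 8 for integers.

Step 1: Check solvability.
gcd(3, 1) = 1
Since 1 divides 8, solutions exist.

Step 2: Apply extended Euclidean algorithm to find gcd.
We find integers such that 3*x0 + 1*y0 = 1

Step 3: Scale the particular solution.
Multiply by 8/1 = 8:
u = 0, v = 8

Step 4: Verify.
3*(0) + 1*(8) = 8 = 8 ✓

u = 0, v = 8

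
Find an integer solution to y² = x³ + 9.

Try small integer x values and check whether x³ + 9 is a perfect square.
x = 6: x³ + 9 = 6³ + 9 = 216 + 9 = 225
Is 225 a perfect square? 15² = 225 ✓
So (x, y) = (6, -15) is a solution.

x = 6, y = -15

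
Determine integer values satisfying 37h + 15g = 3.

Step 1: Check solvability.
gcd(37, 15) = 1
Since 1 divides 3, solutions exist.

Step 2: Apply extended Euclidean algorithm to find gcd.
We find integers such that 37*x0 + 15*y0 = 1

Step 3: Scale the particular solution.
Multiply by 3/1 = 3:
h = -6, g = 15

Step 4: Verify.
37*(-6) + 15*(15) = 3 = 3 ✓

h = -6, g = 15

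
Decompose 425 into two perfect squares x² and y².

We need to find integers x, y > 0 such that x² + y² = 425.
Trying x = 5: y² = 425 - 5² = 425 - 25 = 400
y = 20
Check: 5² + 20² = 25 + 400 = 425 ✓

425 = 5² + 20²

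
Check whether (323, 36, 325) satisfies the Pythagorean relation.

Compute a² + b²:
323² + 36² = 104329 + 1296 = 105625
Compute c²:
325² = 105625
Since 105625 = 105625, it is a Pythagorean triple.

Yes, it is a Pythagorean triple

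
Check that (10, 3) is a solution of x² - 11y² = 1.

Compute x² = 10² = 100
Compute 11y² = 11·3² = 11·9 = 99
x² - 11y² = 100 - 99 = 1
Since this equals 1, (10, 3) is a solution.

Yes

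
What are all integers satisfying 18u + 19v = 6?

Step 1: Compute gcd(18, 19) = 1.
Since 1 divides 6, solutions exist.

Step 2: Find a particular solution using extended Euclidean algorithm.
We get u₀ = -6, v₀ = 6.
Check: 18*-6 + 19*6 = 6 = 6 ✓

Step 3: Write the general solution.
u = -6 + (19/1)t = -6 + 19t
v = 6 - (18/1)t = 6 - 18t
for any integer t.

u = -6 + 19t, v = 6 - 18t for integer t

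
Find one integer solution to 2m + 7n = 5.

Step 1: Check solvability.
gcd(2, 7) = 1
Since 1 divides 5, solutions exist.

Step 2: Apply extended Euclidean algorithm to find gcd.
We find integers such that 2*x0 + 7*y0 = 1

Step 3: Scale the particular solution.
Multiply by 5/1 = 5:
m = -15, n = 5

Step 4: Verify.
2*(-15) + 7*(5) = 5 = 5 ✓

m = -15, n = 5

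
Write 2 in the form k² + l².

We need to find integers k, l > 0 such that k² + l² = 2.
Trying k = 1: l² = 2 - 1² = 2 - 1 = 1
l = 1
Check: 1² + 1² = 1 + 1 = 2 ✓

2 = 1² + 1²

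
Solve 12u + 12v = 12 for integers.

Step 1: Check solvability.
gcd(12, 12) = 12
Since 12 divides 12, solutions exist.

Step 2: Apply extended Euclidean algorithm to find gcd.
We find integers such that 12*x0 + 12*y0 = 12

Step 3: Scale the particular solution.
Multiply by 12/12 = 1:
u = 0, v = 1

Step 4: Verify.
12*(0) + 12*(1) = 12 = 12 ✓

u = 0, v = 1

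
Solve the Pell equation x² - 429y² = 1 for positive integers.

We seek the smallest positive integers (x, y) with x² - 429y² = 1, i.e., x² = 429y² + 1.
Try successive y values:
y = 1: x² = 429·1² + 1 = 430, not a perfect square
y = 2: x² = 429·2² + 1 = 1717, not a perfect square
y = 3: x² = 429·3² + 1 = 3862, not a perfect square
... continuing the search (or via continued fractions) ...
y = 73584: x² = 429·73584² + 1 = 2322865569025, x = 1524095 ✓

Verify: 1524095² - 429·73584² = 2322865569025 - 2322865569024 = 1 ✓

x = 1524095, y = 73584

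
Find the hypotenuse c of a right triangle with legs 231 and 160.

c² = a² + b² = 231² + 160² = 53361 + 25600 = 78961
c = sqrt(78961) = 281

281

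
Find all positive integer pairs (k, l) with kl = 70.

The positive divisors of 70 are: 1, 2, 5, 7, 10, 14, 35, 70.
Each divisor d gives the pair (d, 70/d):
(1, 70), (2, 35), (5, 14), (7, 10), (10, 7), (14, 5), (35, 2), (70, 1)

(1, 70), (2, 35), (5, 14), (7, 10), (10, 7), (14, 5), (35, 2), (70, 1)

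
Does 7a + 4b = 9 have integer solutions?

Step 1: Compute gcd(7, 4).
gcd(7, 4) = 1

Step 2: Check divisibility.
Does 1 divide 9? 9 = 1 x 9, so yes.

By the theorem on linear Diophantine equations, 7a + 4b = 9 has integer solutions if and only if gcd(7, 4) divides 9. Since 1 | 9, solutions exist.

Yes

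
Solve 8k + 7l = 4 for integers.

Step 1: Check solvability.
gcd(8, 7) = 1
Since 1 divides 4, solutions exist.

Step 2: Apply extended Euclidean algorithm to find gcd.
We find integers such that 8*x0 + 7*y0 = 1

Step 3: Scale the particular solution.
Multiply by 4/1 = 4:
k = 4, l = -4

Step 4: Verify.
8*(4) + 7*(-4) = 4 = 4 ✓

k = 4, l = -4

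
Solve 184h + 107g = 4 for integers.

Step 1: Check solvability.
gcd(184, 107) = 1
Since 1 divides 4, solutions exist.

Step 2: Apply extended Euclidean algorithm to find gcd.
We find integers such that 184*x0 + 107*y0 = 1

Step 3: Scale the particular solution.
Multiply by 4/1 = 4:
h = -100, g = 172

Step 4: Verify.
184*(-100) + 107*(172) = 4 = 4 ✓

h = -100, g = 172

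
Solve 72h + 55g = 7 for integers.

Step 1: Check solvability.
gcd(72, 55) = 1
Since 1 divides 7, solutions exist.

Step 2: Apply extended Euclidean algorithm to find gcd.
We find integers such that 72*x0 + 55*y0 = 1

Step 3: Scale the particular solution.
Multiply by 7/1 = 7:
h = 91, g = -119

Step 4: Verify.
72*(91) + 55*(-119) = 7 = 7 ✓

h = 91, g = -119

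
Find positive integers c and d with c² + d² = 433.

We need to find integers c, d > 0 such that c² + d² = 433.
Trying c = 12: d² = 433 - 12² = 433 - 144 = 289
d = 17
Check: 12² + 17² = 144 + 289 = 433 ✓

433 = 12² + 17²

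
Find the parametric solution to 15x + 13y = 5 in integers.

Step 1: Compute gcd(15, 13) = 1.
Since 1 divides 5, solutions exist.

Step 2: Find a particular solution using extended Euclidean algorithm.
We get x₀ = -30, y₀ = 35.
Check: 15*-30 + 13*35 = 5 = 5 ✓

Step 3: Write the general solution.
x = -30 + (13/1)t = -30 + 13t
y = 35 - (15/1)t = 35 - 15t
for any integer t.

x = -30 + 13t, y = 35 - 15t for integer t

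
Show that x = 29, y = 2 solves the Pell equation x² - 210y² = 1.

Compute x² = 29² = 841
Compute 210y² = 210·2² = 210·4 = 840
x² - 210y² = 841 - 840 = 1
Since this equals 1, (29, 2) is a solution.

Yes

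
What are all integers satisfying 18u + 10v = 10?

Step 1: Compute gcd(18, 10) = 2.
Since 2 divides 10, solutions exist.

Step 2: Find a particular solution using extended Euclidean algorithm.
We get u₀ = -5, v₀ = 10.
Check: 18*-5 + 10*10 = 10 = 10 ✓

Step 3: Write the general solution.
u = -5 + (10/2)t = -5 + 5t
v = 10 - (18/2)t = 10 - 9t
for any integer t.

u = -5 + 5t, v = 10 - 9t for integer t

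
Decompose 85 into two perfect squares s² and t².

We need to find integers s, t > 0 such that s² + t² = 85.
Trying s = 2: t² = 85 - 2² = 85 - 4 = 81
t = 9
Check: 2² + 9² = 4 + 81 = 85 ✓

85 = 2² + 9²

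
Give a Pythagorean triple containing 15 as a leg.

We need the other leg and hypotenuse such that 15² + x² = c².
Take x = 112, c = 113: 15² + 112² = 225 + 12544 = 12769 = 113² ✓
Triple: (15, 112, 113)

(15, 112, 113)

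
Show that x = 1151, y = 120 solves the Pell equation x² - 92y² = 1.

Compute x² = 1151² = 1324801
Compute 92y² = 92·120² = 92·14400 = 1324800
x² - 92y² = 1324801 - 1324800 = 1
Since this equals 1, (1151, 120) is a solution.

Yes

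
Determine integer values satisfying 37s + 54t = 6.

Step 1: Check solvability.
gcd(37, 54) = 1
Since 1 divides 6, solutions exist.

Step 2: Apply extended Euclidean algorithm to find gcd.
We find integers such that 37*x0 + 54*y0 = 1

Step 3: Scale the particular solution.
Multiply by 6/1 = 6:
s = 114, t = -78

Step 4: Verify.
37*(114) + 54*(-78) = 6 = 6 ✓

s = 114, t = -78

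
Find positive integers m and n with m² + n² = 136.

We need to find integers m, n > 0 such that m² + n² = 136.
Trying m = 6: n² = 136 - 6² = 136 - 36 = 100
n = 10
Check: 6² + 10² = 36 + 100 = 136 ✓

136 = 6² + 10²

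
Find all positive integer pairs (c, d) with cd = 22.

The positive divisors of 22 are: 1, 2, 11, 22.
Each divisor d gives the pair (d, 22/d):
(1, 22), (2, 11), (11, 2), (22, 1)

(1, 22), (2, 11), (11, 2), (22, 1)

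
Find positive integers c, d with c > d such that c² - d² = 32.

Factor: c² - d² = (c+d)(c-d) = 32.
We need two factors of 32 with the same parity.
Use c+d = 16 and c-d = 2 (product 16·2 = 32).
Adding: 2c = 18, so c = 9.
Subtracting: 2d = 14, so d = 7.
Check: 9² - 7² = 81 - 49 = 32 ✓

c = 9, d = 7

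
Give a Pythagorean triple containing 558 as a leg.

We need the other leg and hypotenuse such that 558² + x² = c².
Take x = 880, c = 1042: 558² + 880² = 311364 + 774400 = 1085764 = 1042² ✓
Triple: (558, 880, 1042)

(558, 880, 1042)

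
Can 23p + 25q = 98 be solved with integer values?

Step 1: Compute gcd(23, 25).
gcd(23, 25) = 1

Step 2: Check divisibility.
Does 1 divide 98? 98 = 1 x 98, so yes.

By the theorem on linear Diophantine equations, 23p + 25q = 98 has integer solutions if and only if gcd(23, 25) divides 98. Since 1 | 98, solutions exist.

Yes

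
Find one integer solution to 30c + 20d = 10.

Step 1: Check solvability.
gcd(30, 20) = 10
Since 10 divides 10, solutions exist.

Step 2: Apply extended Euclidean algorithm to find gcd.
We find integers such that 30*x0 + 20*y0 = 10

Step 3: Scale the particular solution.
Multiply by 10/10 = 1:
c = 1, d = -1

Step 4: Verify.
30*(1) + 20*(-1) = 10 = 10 ✓

c = 1, d = -1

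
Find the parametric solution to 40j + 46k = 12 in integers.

Step 1: Compute gcd(40, 46) = 2.
Since 2 divides 12, solutions exist.

Step 2: Find a particular solution using extended Euclidean algorithm.
We get j₀ = -48, k₀ = 42.
Check: 40*-48 + 46*42 = 12 = 12 ✓

Step 3: Write the general solution.
j = -48 + (46/2)t = -48 + 23t
k = 42 - (40/2)t = 42 - 20t
for any integer t.

j = -48 + 23t, k = 42 - 20t for integer t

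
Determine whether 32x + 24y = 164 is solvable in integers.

Step 1: Compute gcd(32, 24).
gcd(32, 24) = 8

Step 2: Check divisibility.
Does 8 divide 164? 164 = 8 x 20 + 4, so no.

By the theorem on linear Diophantine equations, 32x + 24y = 164 has integer solutions if and only if gcd(32, 24) divides 164. Since 8 does not divide 164, no solutions exist.

No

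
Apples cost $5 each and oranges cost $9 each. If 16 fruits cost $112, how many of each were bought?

Let a = apples, o = oranges.
a + o = 16
5a + 9o = 112
Substitute o = 16 - a:
5a + 9(16 - a) = 112
(5 - 9)a = 112 - 144
-4a = -32
a = 8, o = 16 - 8 = 8

Apples: 8, Oranges: 8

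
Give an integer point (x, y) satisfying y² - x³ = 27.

Try small integer x values and check whether x³ + 27 is a perfect square.
x = -3: x³ + 27 = -3³ + 27 = -27 + 27 = 0
Is 0 a perfect square? 0² = 0 ✓
So (x, y) = (-3, 0) is a solution.

x = -3, y = 0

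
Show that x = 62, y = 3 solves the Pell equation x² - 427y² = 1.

Compute x² = 62² = 3844
Compute 427y² = 427·3² = 427·9 = 3843
x² - 427y² = 3844 - 3843 = 1
Since this equals 1, (62, 3) is a solution.

Yes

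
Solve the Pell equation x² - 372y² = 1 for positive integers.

We seek the smallest positive integers (x, y) with x² - 372y² = 1, i.e., x² = 372y² + 1.
Try successive y values:
y = 1: x² = 372·1² + 1 = 373, not a perfect square
y = 2: x² = 372·2² + 1 = 1489, not a perfect square
y = 3: x² = 372·3² + 1 = 3349, not a perfect square
... continuing the search (or via continued fractions) ...
y = 630: x² = 372·630² + 1 = 147646801, x = 12151 ✓

Verify: 12151² - 372·630² = 147646801 - 147646800 = 1 ✓

x = 12151, y = 630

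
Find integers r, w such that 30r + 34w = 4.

Step 1: Check solvability.
gcd(30, 34) = 2
Since 2 divides 4, solutions exist.

Step 2: Apply extended Euclidean algorithm to find gcd.
We find integers such that 30*x0 + 34*y0 = 2

Step 3: Scale the particular solution.
Multiply by 4/2 = 2:
r = 16, w = -14

Step 4: Verify.
30*(16) + 34*(-14) = 4 = 4 ✓

r = 16, w = -14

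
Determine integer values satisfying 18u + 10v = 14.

Step 1: Check solvability.
gcd(18, 10) = 2
Since 2 divides 14, solutions exist.

Step 2: Apply extended Euclidean algorithm to find gcd.
We find integers such that 18*x0 + 10*y0 = 2

Step 3: Scale the particular solution.
Multiply by 14/2 = 7:
u = -7, v = 14

Step 4: Verify.
18*(-7) + 10*(14) = 14 = 14 ✓

u = -7, v = 14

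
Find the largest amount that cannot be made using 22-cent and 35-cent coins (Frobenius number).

For two coprime denominations a and b, the Frobenius number (largest value not representable as a non-negative combination) is ab - a - b.
Here gcd(22, 35) = 1, so they are coprime.
F(22, 35) = 22·35 - 22 - 35 = 770 - 57 = 713

713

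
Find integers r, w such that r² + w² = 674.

We need to find integers r, w > 0 such that r² + w² = 674.
Trying r = 7: w² = 674 - 7² = 674 - 49 = 625
w = 25
Check: 7² + 25² = 49 + 625 = 674 ✓

674 = 7² + 25²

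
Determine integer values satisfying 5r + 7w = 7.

Step 1: Check solvability.
gcd(5, 7) = 1
Since 1 divides 7, solutions exist.

Step 2: Apply extended Euclidean algorithm to find gcd.
We find integers such that 5*x0 + 7*y0 = 1

Step 3: Scale the particular solution.
Multiply by 7/1 = 7:
r = 21, w = -14

Step 4: Verify.
5*(21) + 7*(-14) = 7 = 7 ✓

r = 21, w = -14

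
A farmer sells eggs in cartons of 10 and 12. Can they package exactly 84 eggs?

We need non-negative a, b with 10a + 12b = 84.
gcd(10, 12) = 2 divides 84.
Try a = 0: 12b = 84 - 0 = 84, so b = 7.
One way: 0 cartons of 10 and 7 cartons of 12.

Yes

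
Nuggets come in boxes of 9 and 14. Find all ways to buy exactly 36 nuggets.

We need non-negative integers (x, y) with 9x + 14y = 36.
For each x in 0..4, check if 36 - 9x is a non-negative multiple of 14.
x = 4: 14y = 0, y = 0 ✓

(4 boxes of 9, 0 boxes of 14)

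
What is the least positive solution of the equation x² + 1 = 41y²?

We need x² = 41y² - 1. Try successive y:
y = 1: x² = 41·1² - 1 = 40, not a perfect square
y = 2: x² = 41·2² - 1 = 163, not a perfect square
y = 3: x² = 41·3² - 1 = 368, not a perfect square
...
y = 5: x² = 41·5² - 1 = 1024 = 32² ✓
Check: 32² - 41·5² = 1024 - 1025 = -1 ✓

x = 32, y = 5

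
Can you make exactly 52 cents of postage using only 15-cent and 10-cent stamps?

We need non-negative x, y with 15x + 10y = 52.
gcd(15, 10) = 5, and 5 does not divide 52.
No integer solutions exist, so certainly no non-negative ones.

No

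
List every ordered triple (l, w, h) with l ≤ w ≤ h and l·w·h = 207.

Iterate l from 1 to ⌊207^(1/3)⌋. For each l dividing 207, iterate w ≥ l with w dividing 207/l, and set h = 207/(l·w).
Triples found (4): (1×1×207), (1×3×69), (1×9×23), (3×3×23)

(1×1×207), (1×3×69), (1×9×23), (3×3×23)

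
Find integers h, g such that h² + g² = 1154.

We need to find integers h, g > 0 such that h² + g² = 1154.
Trying h = 23: g² = 1154 - 23² = 1154 - 529 = 625
g = 25
Check: 23² + 25² = 529 + 625 = 1154 ✓

1154 = 23² + 25²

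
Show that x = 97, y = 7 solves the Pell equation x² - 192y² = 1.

Compute x² = 97² = 9409
Compute 192y² = 192·7² = 192·49 = 9408
x² - 192y² = 9409 - 9408 = 1
Since this equals 1, (97, 7) is a solution.

Yes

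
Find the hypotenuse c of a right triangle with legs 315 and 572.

c² = a² + b² = 315² + 572² = 99225 + 327184 = 426409
c = sqrt(426409) = 653

653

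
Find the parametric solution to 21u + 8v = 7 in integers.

Step 1: Compute gcd(21, 8) = 1.
Since 1 divides 7, solutions exist.

Step 2: Find a particular solution using extended Euclidean algorithm.
We get u₀ = -21, v₀ = 56.
Check: 21*-21 + 8*56 = 7 = 7 ✓

Step 3: Write the general solution.
u = -21 + (8/1)t = -21 + 8t
v = 56 - (21/1)t = 56 - 21t
for any integer t.

u = -21 + 8t, v = 56 - 21t for integer t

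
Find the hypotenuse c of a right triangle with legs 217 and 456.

c² = a² + b² = 217² + 456² = 47089 + 207936 = 255025
c = 505

505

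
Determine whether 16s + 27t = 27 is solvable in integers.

Step 1: Compute gcd(16, 27).
gcd(16, 27) = 1

Step 2: Check divisibility.
Does 1 divide 27? 27 = 1 x 27, so yes.

By the theorem on linear Diophantine equations, 16s + 27t = 27 has integer solutions if and only if gcd(16, 27) divides 27. Since 1 | 27, solutions exist.

Yes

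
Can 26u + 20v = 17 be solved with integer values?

Step 1: Compute gcd(26, 20).
gcd(26, 20) = 2

Step 2: Check divisibility.
Does 2 divide 17? 17 = 2 x 8 + 1, so no.

By the theorem on linear Diophantine equations, 26u + 20v = 17 has integer solutions if and only if gcd(26, 20) divides 17. Since 2 does not divide 17, no solutions exist.

No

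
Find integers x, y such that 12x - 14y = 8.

Step 1: Check solvability.
gcd(12, 14) = 2
Since 2 divides 8, solutions exist.

Step 2: Apply extended Euclidean algorithm to find gcd.
We find integers such that 12*x0 + 14*y0 = 2

Step 3: Scale the particular solution.
Multiply by 8/2 = 4:
x = -4, y = -4

Step 4: Verify.
12*(-4) - 14*(-4) = 8 = 8 ✓

x = -4, y = -4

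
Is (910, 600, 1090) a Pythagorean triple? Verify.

Compute a² + b² = 910² + 600² = 828100 + 360000 = 1188100
Compute c² = 1090² = 1188100
Since 1188100 = 1188100, confirmed.

Yes, it is a Pythagorean triple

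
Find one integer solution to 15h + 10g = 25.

Step 1: Check solvability.
gcd(15, 10) = 5
Since 5 divides 25, solutions exist.

Step 2: Apply extended Euclidean algorithm to find gcd.
We find integers such that 15*x0 + 10*y0 = 5

Step 3: Scale the particular solution.
Multiply by 25/5 = 5:
h = 5, g = -5

Step 4: Verify.
15*(5) + 10*(-5) = 25 = 25 ✓

h = 5, g = -5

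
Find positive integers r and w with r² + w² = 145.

We need to find integers r, w > 0 such that r² + w² = 145.
Trying r = 1: w² = 145 - 1² = 145 - 1 = 144
w = 12
Check: 1² + 12² = 1 + 144 = 145 ✓

145 = 1² + 12²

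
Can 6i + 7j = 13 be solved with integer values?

Step 1: Compute gcd(6, 7).
gcd(6, 7) = 1

Step 2: Check divisibility.
Does 1 divide 13? 13 = 1 x 13, so yes.

By the theorem on linear Diophantine equations, 6i + 7j = 13 has integer solutions if and only if gcd(6, 7) divides 13. Since 1 | 13, solutions exist.

Yes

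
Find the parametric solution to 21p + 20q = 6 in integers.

Step 1: Compute gcd(21, 20) = 1.
Since 1 divides 6, solutions exist.

Step 2: Find a particular solution using extended Euclidean algorithm.
We get p₀ = 6, q₀ = -6.
Check: 21*6 + 20*-6 = 6 = 6 ✓

Step 3: Write the general solution.
p = 6 + (20/1)t = 6 + 20t
q = -6 - (21/1)t = -6 - 21t
for any integer t.

p = 6 + 20t, q = -6 - 21t for integer t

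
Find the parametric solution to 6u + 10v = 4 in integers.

Step 1: Compute gcd(6, 10) = 2.
Since 2 divides 4, solutions exist.

Step 2: Find a particular solution using extended Euclidean algorithm.
We get u₀ = 4, v₀ = -2.
Check: 6*4 + 10*-2 = 4 = 4 ✓

Step 3: Write the general solution.
u = 4 + (10/2)t = 4 + 5t
v = -2 - (6/2)t = -2 - 3t
for any integer t.

u = 4 + 5t, v = -2 - 3t for integer t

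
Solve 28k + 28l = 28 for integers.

Step 1: Check solvability.
gcd(28, 28) = 28
Since 28 divides 28, solutions exist.

Step 2: Apply extended Euclidean algorithm to find gcd.
We find integers such that 28*x0 + 28*y0 = 28

Step 3: Scale the particular solution.
Multiply by 28/28 = 1:
k = 0, l = 1

Step 4: Verify.
28*(0) + 28*(1) = 28 = 28 ✓

k = 0, l = 1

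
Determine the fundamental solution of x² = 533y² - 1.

We need x² = 533y² - 1. Try successive y:
y = 1: x² = 533·1² - 1 = 532, not a perfect square
y = 2: x² = 533·2² - 1 = 2131, not a perfect square
y = 3: x² = 533·3² - 1 = 4796, not a perfect square
...
y = 265: x² = 533·265² - 1 = 37429924 = 6118² ✓
Check: 6118² - 533·265² = 37429924 - 37429925 = -1 ✓

x = 6118, y = 265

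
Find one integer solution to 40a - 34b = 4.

Step 1: Check solvability.
gcd(40, 34) = 2
Since 2 divides 4, solutions exist.

Step 2: Apply extended Euclidean algorithm to find gcd.
We find integers such that 40*x0 + 34*y0 = 2

Step 3: Scale the particular solution.
Multiply by 4/2 = 2:
a = 12, b = 14

Step 4: Verify.
40*(12) - 34*(14) = 4 = 4 ✓

a = 12, b = 14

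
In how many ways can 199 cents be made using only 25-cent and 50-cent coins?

We need non-negative integers (x, y) with 25x + 50y = 199.
For each x from 0 to 7, check if (199 - 25x) is a non-negative multiple of 50.
Solutions (x, y): none
Count: 0

0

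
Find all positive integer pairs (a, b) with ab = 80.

The positive divisors of 80 are: 1, 2, 4, 5, 8, 10, 16, 20, 40, 80.
Each divisor d gives the pair (d, 80/d):
(1, 80), (2, 40), (4, 20), (5, 16), (8, 10), (10, 8), (16, 5), (20, 4), (40, 2), (80, 1)

(1, 80), (2, 40), (4, 20), (5, 16), (8, 10), (10, 8), (16, 5), (20, 4), (40, 2), (80, 1)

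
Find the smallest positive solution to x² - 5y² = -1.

We need x² = 5y² - 1. Try successive y:
y = 1: x² = 5·1² - 1 = 4 = 2² ✓
Check: 2² - 5·1² = 4 - 5 = -1 ✓

x = 2, y = 1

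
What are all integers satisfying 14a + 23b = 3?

Step 1: Compute gcd(14, 23) = 1.
Since 1 divides 3, solutions exist.

Step 2: Find a particular solution using extended Euclidean algorithm.
We get a₀ = 15, b₀ = -9.
Check: 14*15 + 23*-9 = 3 = 3 ✓

Step 3: Write the general solution.
a = 15 + (23/1)t = 15 + 23t
b = -9 - (14/1)t = -9 - 14t
for any integer t.

a = 15 + 23t, b = -9 - 14t for integer t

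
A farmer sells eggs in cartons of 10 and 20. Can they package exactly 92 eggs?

We need non-negative a, b with 10a + 20b = 92.
gcd(10, 20) = 10, and 10 does not divide 92.
No integer solutions exist.

No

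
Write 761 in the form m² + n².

We need to find integers m, n > 0 such that m² + n² = 761.
Trying m = 19: n² = 761 - 19² = 761 - 361 = 400
n = 20
Check: 19² + 20² = 361 + 400 = 761 ✓

761 = 19² + 20²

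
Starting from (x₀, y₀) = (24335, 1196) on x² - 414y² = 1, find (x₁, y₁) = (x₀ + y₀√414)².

Solutions to x² - Dy² = 1 are generated by powers of (x₀ + y₀√D).
The next solution satisfies x₁ + y₁√414 = (x₀ + y₀√414)², giving:
x₁ = x₀² + 414y₀² = 24335² + 414·1196² = 592192225 + 592192224 = 1184384449
y₁ = 2x₀y₀ = 2·24335·1196 = 58209320

Verify: 1184384449² - 414·58209320² = 1402766523033033601 - 1402766523033033600 = 1 ✓

x = 1184384449, y = 58209320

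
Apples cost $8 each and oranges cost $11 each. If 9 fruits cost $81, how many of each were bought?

Let a = apples, o = oranges.
a + o = 9
8a + 11o = 81
Substitute o = 9 - a:
8a + 11(9 - a) = 81
(8 - 11)a = 81 - 99
-3a = -18
a = 6, o = 9 - 6 = 3

Apples: 6, Oranges: 3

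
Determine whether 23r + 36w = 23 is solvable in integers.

Step 1: Compute gcd(23, 36).
gcd(23, 36) = 1

Step 2: Check divisibility.
Does 1 divide 23? 23 = 1 x 23, so yes.

By the theorem on linear Diophantine equations, 23r + 36w = 23 has integer solutions if and only if gcd(23, 36) divides 23. Since 1 | 23, solutions exist.

Yes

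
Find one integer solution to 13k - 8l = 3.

Step 1: Check solvability.
gcd(13, 8) = 1
Since 1 divides 3, solutions exist.

Step 2: Apply extended Euclidean algorithm to find gcd.
We find integers such that 13*x0 + 8*y0 = 1

Step 3: Scale the particular solution.
Multiply by 3/1 = 3:
k = -9, l = -15

Step 4: Verify.
13*(-9) - 8*(-15) = 3 = 3 ✓

k = -9, l = -15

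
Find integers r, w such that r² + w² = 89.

We need to find integers r, w > 0 such that r² + w² = 89.
Trying r = 5: w² = 89 - 5² = 89 - 25 = 64
w = 8
Check: 5² + 8² = 25 + 64 = 89 ✓

89 = 5² + 8²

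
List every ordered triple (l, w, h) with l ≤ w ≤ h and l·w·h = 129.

Iterate l from 1 to ⌊129^(1/3)⌋. For each l dividing 129, iterate w ≥ l with w dividing 129/l, and set h = 129/(l·w).
Triples found (2): (1×1×129), (1×3×43)

(1×1×129), (1×3×43)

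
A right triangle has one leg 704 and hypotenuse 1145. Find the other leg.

a² = c² - b² = 1311025 - 495616 = 815409
a = 903

903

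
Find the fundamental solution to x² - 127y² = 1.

We seek the smallest positive integers (x, y) with x² - 127y² = 1, i.e., x² = 127y² + 1.
Try successive y values:
y = 1: x² = 127·1² + 1 = 128, not a perfect square
y = 2: x² = 127·2² + 1 = 509, not a perfect square
y = 3: x² = 127·3² + 1 = 1144, not a perfect square
... continuing the search (or via continued fractions) ...
y = 419775: x² = 127·419775² + 1 = 22378803429376, x = 4730624 ✓

Verify: 4730624² - 127·419775² = 22378803429376 - 22378803429375 = 1 ✓

x = 4730624, y = 419775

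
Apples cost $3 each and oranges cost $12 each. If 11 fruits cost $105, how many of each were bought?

Let a = apples, o = oranges.
a + o = 11
3a + 12o = 105
Substitute o = 11 - a:
3a + 12(11 - a) = 105
(3 - 12)a = 105 - 132
-9a = -27
a = 3, o = 11 - 3 = 8

Apples: 3, Oranges: 8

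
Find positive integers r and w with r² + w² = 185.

We need to find integers r, w > 0 such that r² + w² = 185.
Trying r = 4: w² = 185 - 4² = 185 - 16 = 169
w = 13
Check: 4² + 13² = 16 + 169 = 185 ✓

185 = 4² + 13²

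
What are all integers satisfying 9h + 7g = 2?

Step 1: Compute gcd(9, 7) = 1.
Since 1 divides 2, solutions exist.

Step 2: Find a particular solution using extended Euclidean algorithm.
We get h₀ = -6, g₀ = 8.
Check: 9*-6 + 7*8 = 2 = 2 ✓

Step 3: Write the general solution.
h = -6 + (7/1)t = -6 + 7t
g = 8 - (9/1)t = 8 - 9t
for any integer t.

h = -6 + 7t, g = 8 - 9t for integer t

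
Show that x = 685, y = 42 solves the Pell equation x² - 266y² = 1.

Compute x² = 685² = 469225
Compute 266y² = 266·42² = 266·1764 = 469224
x² - 266y² = 469225 - 469224 = 1
Since this equals 1, (685, 42) is a solution.

Yes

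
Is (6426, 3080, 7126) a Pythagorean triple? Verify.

Compute a² + b² = 6426² + 3080² = 41293476 + 9486400 = 50779876
Compute c² = 7126² = 50779876
Since 50779876 = 50779876, confirmed.

Yes, it is a Pythagorean triple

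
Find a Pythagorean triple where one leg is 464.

We need the other leg and hypotenuse such that 464² + x² = c².
Take x = 1650, c = 1714: 464² + 1650² = 215296 + 2722500 = 2937796 = 1714² ✓
Triple: (1650, 464, 1714)

(1650, 464, 1714)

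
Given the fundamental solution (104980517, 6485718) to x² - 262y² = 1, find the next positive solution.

Solutions to x² - Dy² = 1 are generated by powers of (x₀ + y₀√D).
The next solution satisfies x₁ + y₁√262 = (x₀ + y₀√262)², giving:
x₁ = x₀² + 262y₀² = 104980517² + 262·6485718² = 11020908949587289 + 11020908949587288 = 22041817899174577
y₁ = 2x₀y₀ = 2·104980517·6485718 = 1361748057512412

Verify: 22041817899174577² - 262·1361748057512412² = 485841736300372763087737923128929 - 485841736300372763087737923128928 = 1 ✓

x = 22041817899174577, y = 1361748057512412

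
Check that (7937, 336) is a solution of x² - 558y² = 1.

Compute x² = 7937² = 62995969
Compute 558y² = 558·336² = 558·112896 = 62995968
x² - 558y² = 62995969 - 62995968 = 1
Since this equals 1, (7937, 336) is a solution.

Yes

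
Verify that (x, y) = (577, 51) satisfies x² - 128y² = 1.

Compute x² = 577² = 332929
Compute 128y² = 128·51² = 128·2601 = 332928
x² - 128y² = 332929 - 332928 = 1
Since this equals 1, (577, 51) is a solution.

Yes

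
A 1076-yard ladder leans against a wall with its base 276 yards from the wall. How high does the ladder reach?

The ladder, wall, and ground form a right triangle with hypotenuse 1076 and one leg 276.
By the Pythagorean theorem: h² = 1076² - 276² = 1157776 - 76176 = 1081600
h = √1081600 = 1040 yards

1040 yards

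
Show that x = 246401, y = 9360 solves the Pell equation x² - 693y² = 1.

Compute x² = 246401² = 60713452801
Compute 693y² = 693·9360² = 693·87609600 = 60713452800
x² - 693y² = 60713452801 - 60713452800 = 1
Since this equals 1, (246401, 9360) is a solution.

Yes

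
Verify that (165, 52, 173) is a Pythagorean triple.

Compute a² + b² = 165² + 52² = 27225 + 2704 = 29929
Compute c² = 173² = 29929
Since 29929 = 29929, confirmed.

Yes, it is a Pythagorean triple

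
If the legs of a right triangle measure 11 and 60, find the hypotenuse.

c² = a² + b² = 11² + 60² = 121 + 3600 = 3721
c = 61

61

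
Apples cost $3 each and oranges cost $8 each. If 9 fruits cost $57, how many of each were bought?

Let a = apples, o = oranges.
a + o = 9
3a + 8o = 57
Substitute o = 9 - a:
3a + 8(9 - a) = 57
(3 - 8)a = 57 - 72
-5a = -15
a = 3, o = 9 - 3 = 6

Apples: 3, Oranges: 6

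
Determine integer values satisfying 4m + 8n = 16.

Step 1: Check solvability.
gcd(4, 8) = 4
Since 4 divides 16, solutions exist.

Step 2: Apply extended Euclidean algorithm to find gcd.
We find integers such that 4*x0 + 8*y0 = 4

Step 3: Scale the particular solution.
Multiply by 16/4 = 4:
m = 4, n = 0

Step 4: Verify.
4*(4) + 8*(0) = 16 = 16 ✓

m = 4, n = 0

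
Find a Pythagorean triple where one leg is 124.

We need the other leg and hypotenuse such that 124² + x² = c².
Take x = 957, c = 965: 124² + 957² = 15376 + 915849 = 931225 = 965² ✓
Triple: (957, 124, 965)

(957, 124, 965)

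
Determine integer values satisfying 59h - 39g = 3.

Step 1: Check solvability.
gcd(59, 39) = 1
Since 1 divides 3, solutions exist.

Step 2: Apply extended Euclidean algorithm to find gcd.
We find integers such that 59*x0 + 39*y0 = 1

Step 3: Scale the particular solution.
Multiply by 3/1 = 3:
h = 6, g = 9

Step 4: Verify.
59*(6) - 39*(9) = 3 = 3 ✓

h = 6, g = 9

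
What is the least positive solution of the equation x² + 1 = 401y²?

We need x² = 401y² - 1. Try successive y:
y = 1: x² = 401·1² - 1 = 400 = 20² ✓
Check: 20² - 401·1² = 400 - 401 = -1 ✓

x = 20, y = 1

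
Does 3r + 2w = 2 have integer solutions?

Step 1: Compute gcd(3, 2).
gcd(3, 2) = 1

Step 2: Check divisibility.
Does 1 divide 2? 2 = 1 x 2, so yes.

By the theorem on linear Diophantine equations, 3r + 2w = 2 has integer solutions if and only if gcd(3, 2) divides 2. Since 1 | 2, solutions exist.

Yes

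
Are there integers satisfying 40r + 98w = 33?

Step 1: Compute gcd(40, 98).
gcd(40, 98) = 2

Step 2: Check divisibility.
Does 2 divide 33? 33 = 2 x 16 + 1, so no.

By the theorem on linear Diophantine equations, 40r + 98w = 33 has integer solutions if and only if gcd(40, 98) divides 33. Since 2 does not divide 33, no solutions exist.

No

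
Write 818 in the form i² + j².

We need to find integers i, j > 0 such that i² + j² = 818.
Trying i = 17: j² = 818 - 17² = 818 - 289 = 529
j = 23
Check: 17² + 23² = 289 + 529 = 818 ✓

818 = 17² + 23²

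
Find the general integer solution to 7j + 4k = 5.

Step 1: Compute gcd(7, 4) = 1.
Since 1 divides 5, solutions exist.

Step 2: Find a particular solution using extended Euclidean algorithm.
We get j₀ = -5, k₀ = 10.
Check: 7*-5 + 4*10 = 5 = 5 ✓

Step 3: Write the general solution.
j = -5 + (4/1)t = -5 + 4t
k = 10 - (7/1)t = 10 - 7t
for any integer t.

j = -5 + 4t, k = 10 - 7t for integer t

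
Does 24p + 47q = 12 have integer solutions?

Step 1: Compute gcd(24, 47).
gcd(24, 47) = 1

Step 2: Check divisibility.
Does 1 divide 12? 12 = 1 x 12, so yes.

By the theorem on linear Diophantine equations, 24p + 47q = 12 has integer solutions if and only if gcd(24, 47) divides 12. Since 1 | 12, solutions exist.

Yes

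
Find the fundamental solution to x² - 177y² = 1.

We seek the smallest positive integers (x, y) with x² - 177y² = 1, i.e., x² = 177y² + 1.
Try successive y values:
y = 1: x² = 177·1² + 1 = 178, not a perfect square
y = 2: x² = 177·2² + 1 = 709, not a perfect square
y = 3: x² = 177·3² + 1 = 1594, not a perfect square
... continuing the search (or via continued fractions) ...
y = 4692: x² = 177·4692² + 1 = 3896630929, x = 62423 ✓

Verify: 62423² - 177·4692² = 3896630929 - 3896630928 = 1 ✓

x = 62423, y = 4692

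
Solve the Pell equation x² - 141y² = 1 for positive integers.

We seek the smallest positive integers (x, y) with x² - 141y² = 1, i.e., x² = 141y² + 1.
Try successive y values:
y = 1: x² = 141·1² + 1 = 142, not a perfect square
y = 2: x² = 141·2² + 1 = 565, not a perfect square
y = 3: x² = 141·3² + 1 = 1270, not a perfect square
... continuing the search (or via continued fractions) ...
y = 8: x² = 141·8² + 1 = 9025, x = 95 ✓

Verify: 95² - 141·8² = 9025 - 9024 = 1 ✓

x = 95, y = 8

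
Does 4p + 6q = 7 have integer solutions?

Step 1: Compute gcd(4, 6).
gcd(4, 6) = 2

Step 2: Check divisibility.
Does 2 divide 7? 7 = 2 x 3 + 1, so no.

By the theorem on linear Diophantine equations, 4p + 6q = 7 has integer solutions if and only if gcd(4, 6) divides 7. Since 2 does not divide 7, no solutions exist.

No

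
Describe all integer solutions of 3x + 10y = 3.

Step 1: Compute gcd(3, 10) = 1.
Since 1 divides 3, solutions exist.

Step 2: Find a particular solution using extended Euclidean algorithm.
We get x₀ = -9, y₀ = 3.
Check: 3*-9 + 10*3 = 3 = 3 ✓

Step 3: Write the general solution.
x = -9 + (10/1)t = -9 + 10t
y = 3 - (3/1)t = 3 - 3t
for any integer t.

x = -9 + 10t, y = 3 - 3t for integer t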